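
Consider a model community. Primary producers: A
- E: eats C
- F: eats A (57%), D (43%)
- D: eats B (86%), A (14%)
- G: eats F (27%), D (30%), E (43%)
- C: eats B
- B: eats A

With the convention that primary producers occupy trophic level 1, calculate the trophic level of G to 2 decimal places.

B: 1 + 1 = 2
C: 1 + 2 = 3
D: 1 + (0.86×2 + 0.14×1) = 2.86
E: 1 + 3 = 4
F: 1 + (0.57×1 + 0.43×2.86) = 2.7998
G: 1 + (0.27×2.7998 + 0.3×2.86 + 0.43×4) = 4.333946

4.33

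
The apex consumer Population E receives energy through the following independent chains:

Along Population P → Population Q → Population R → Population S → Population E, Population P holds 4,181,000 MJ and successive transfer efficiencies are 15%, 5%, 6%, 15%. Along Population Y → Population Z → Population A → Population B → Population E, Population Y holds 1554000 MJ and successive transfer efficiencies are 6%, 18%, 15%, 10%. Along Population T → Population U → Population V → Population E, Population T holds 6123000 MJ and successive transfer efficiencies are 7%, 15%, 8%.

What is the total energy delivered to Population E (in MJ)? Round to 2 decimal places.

5677.29 MJ

Via Population P: 4181000 × 0.15 × 0.05 × 0.06 × 0.15 = 282.2175 MJ
Via Population Y: 1554000 × 0.06 × 0.18 × 0.15 × 0.1 = 251.748 MJ
Via Population T: 6123000 × 0.07 × 0.15 × 0.08 = 5143.32 MJ
Total at Population E: 282.2175 + 251.748 + 5143.32 = 5677.2855 MJ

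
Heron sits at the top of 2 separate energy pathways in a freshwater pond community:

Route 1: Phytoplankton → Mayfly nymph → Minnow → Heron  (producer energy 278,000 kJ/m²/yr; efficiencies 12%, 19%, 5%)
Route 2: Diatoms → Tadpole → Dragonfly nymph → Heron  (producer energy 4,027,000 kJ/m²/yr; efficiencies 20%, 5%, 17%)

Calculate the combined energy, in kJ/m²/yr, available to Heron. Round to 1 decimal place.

Route 1: 278000 × 0.12 × 0.19 × 0.05 = 316.92 kJ/m²/yr
Route 2: 4027000 × 0.2 × 0.05 × 0.17 = 6845.9 kJ/m²/yr
Total at Heron: 316.92 + 6845.9 = 7162.82 kJ/m²/yr

7162.8 kJ/m²/yr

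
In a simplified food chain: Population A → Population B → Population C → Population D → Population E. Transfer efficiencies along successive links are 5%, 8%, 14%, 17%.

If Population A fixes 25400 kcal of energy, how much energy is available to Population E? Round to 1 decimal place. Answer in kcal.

2.4 kcal

Population B: 25400 × 0.05 = 1270 kcal
Population C: 1270 × 0.08 = 101.6 kcal
Population D: 101.6 × 0.14 = 14.224 kcal
Population E: 14.224 × 0.17 = 2.41808 kcal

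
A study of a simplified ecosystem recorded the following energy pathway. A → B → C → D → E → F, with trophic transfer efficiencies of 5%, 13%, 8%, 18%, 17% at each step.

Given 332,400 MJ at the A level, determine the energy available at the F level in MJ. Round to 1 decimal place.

B: 332400 × 0.05 = 16620 MJ
C: 16620 × 0.13 = 2160.6 MJ
D: 2160.6 × 0.08 = 172.848 MJ
E: 172.848 × 0.18 = 31.11264 MJ
F: 31.11264 × 0.17 = 5.2891488 MJ

5.3 MJ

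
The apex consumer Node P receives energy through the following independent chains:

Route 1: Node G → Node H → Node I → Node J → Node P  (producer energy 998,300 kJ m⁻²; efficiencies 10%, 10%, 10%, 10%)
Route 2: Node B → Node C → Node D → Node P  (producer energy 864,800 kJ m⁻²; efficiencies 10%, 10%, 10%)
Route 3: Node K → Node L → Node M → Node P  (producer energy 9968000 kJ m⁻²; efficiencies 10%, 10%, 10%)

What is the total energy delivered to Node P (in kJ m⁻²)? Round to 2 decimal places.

Route 1: 998300 × 0.1 × 0.1 × 0.1 × 0.1 = 99.83 kJ m⁻²
Route 2: 864800 × 0.1 × 0.1 × 0.1 = 864.8 kJ m⁻²
Route 3: 9968000 × 0.1 × 0.1 × 0.1 = 9968 kJ m⁻²
Total at Node P: 99.83 + 864.8 + 9968 = 10932.63 kJ m⁻²

10932.63 kJ m⁻²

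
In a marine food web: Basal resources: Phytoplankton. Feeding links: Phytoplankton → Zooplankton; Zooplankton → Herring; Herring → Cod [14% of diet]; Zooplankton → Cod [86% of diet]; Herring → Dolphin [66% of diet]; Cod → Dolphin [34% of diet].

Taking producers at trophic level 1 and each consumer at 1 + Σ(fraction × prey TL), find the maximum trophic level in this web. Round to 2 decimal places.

4.05

Zooplankton: 1 + 1 = 2
Herring: 1 + 2 = 3
Cod: 1 + (0.14×3 + 0.86×2) = 3.14
Dolphin: 1 + (0.66×3 + 0.34×3.14) = 4.0476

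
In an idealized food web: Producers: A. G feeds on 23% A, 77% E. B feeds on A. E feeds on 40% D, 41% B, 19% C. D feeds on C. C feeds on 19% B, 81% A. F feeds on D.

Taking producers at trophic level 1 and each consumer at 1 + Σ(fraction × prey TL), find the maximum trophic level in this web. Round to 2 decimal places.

B: 1 + 1 = 2
C: 1 + (0.19×2 + 0.81×1) = 2.19
D: 1 + 2.19 = 3.19
E: 1 + (0.4×3.19 + 0.41×2 + 0.19×2.19) = 3.5121
F: 1 + 3.19 = 4.19
G: 1 + (0.23×1 + 0.77×3.5121) = 3.934317

4.19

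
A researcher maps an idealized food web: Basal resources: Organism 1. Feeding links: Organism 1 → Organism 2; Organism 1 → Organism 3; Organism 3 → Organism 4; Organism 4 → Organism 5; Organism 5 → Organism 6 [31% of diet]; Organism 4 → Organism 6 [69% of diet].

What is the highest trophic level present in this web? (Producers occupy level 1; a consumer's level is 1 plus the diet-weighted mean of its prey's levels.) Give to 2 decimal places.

Organism 2: 1 + 1 = 2
Organism 3: 1 + 1 = 2
Organism 4: 1 + 2 = 3
Organism 5: 1 + 3 = 4
Organism 6: 1 + (0.31×4 + 0.69×3) = 4.31

4.31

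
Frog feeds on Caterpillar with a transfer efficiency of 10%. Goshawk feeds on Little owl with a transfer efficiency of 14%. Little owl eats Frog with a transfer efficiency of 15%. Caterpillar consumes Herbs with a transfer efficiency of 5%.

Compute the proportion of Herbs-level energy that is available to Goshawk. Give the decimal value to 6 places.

Product of link efficiencies: 0.05 × 0.1 × 0.15 × 0.14 = 0.000105

0.000105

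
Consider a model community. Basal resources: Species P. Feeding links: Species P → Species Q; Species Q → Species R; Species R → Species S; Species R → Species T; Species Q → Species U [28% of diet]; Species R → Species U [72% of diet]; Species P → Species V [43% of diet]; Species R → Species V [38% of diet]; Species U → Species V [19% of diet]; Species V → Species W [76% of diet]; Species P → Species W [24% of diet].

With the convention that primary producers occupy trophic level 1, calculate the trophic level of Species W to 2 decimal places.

Species Q: 1 + 1 = 2
Species R: 1 + 2 = 3
Species S: 1 + 3 = 4
Species T: 1 + 3 = 4
Species U: 1 + (0.28×2 + 0.72×3) = 3.72
Species V: 1 + (0.43×1 + 0.38×3 + 0.19×3.72) = 3.2768
Species W: 1 + (0.76×3.2768 + 0.24×1) = 3.730368

3.73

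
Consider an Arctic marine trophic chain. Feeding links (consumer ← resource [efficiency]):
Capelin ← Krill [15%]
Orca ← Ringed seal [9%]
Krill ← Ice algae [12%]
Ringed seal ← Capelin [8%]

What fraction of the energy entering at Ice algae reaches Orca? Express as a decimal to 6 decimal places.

Product of link efficiencies: 0.12 × 0.15 × 0.08 × 0.09 = 0.0001296

0.000130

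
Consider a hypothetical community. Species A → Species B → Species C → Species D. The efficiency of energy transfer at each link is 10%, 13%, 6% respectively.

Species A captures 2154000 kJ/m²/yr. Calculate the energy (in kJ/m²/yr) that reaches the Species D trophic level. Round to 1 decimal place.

Species B: 2154000 × 0.1 = 215400 kJ/m²/yr
Species C: 215400 × 0.13 = 28002 kJ/m²/yr
Species D: 28002 × 0.06 = 1680.12 kJ/m²/yr

1680.1 kJ/m²/yr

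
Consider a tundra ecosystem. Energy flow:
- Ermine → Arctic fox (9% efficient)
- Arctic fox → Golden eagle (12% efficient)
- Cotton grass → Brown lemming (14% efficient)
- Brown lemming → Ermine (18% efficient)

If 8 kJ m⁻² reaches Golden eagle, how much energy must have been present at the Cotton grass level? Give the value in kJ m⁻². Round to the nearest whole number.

Cumulative transfer efficiency: 0.14 × 0.18 × 0.09 × 0.12 = 0.00027216
Cotton grass energy = 8 / 0.00027216 = 29394 kJ m⁻²

29394 kJ m⁻²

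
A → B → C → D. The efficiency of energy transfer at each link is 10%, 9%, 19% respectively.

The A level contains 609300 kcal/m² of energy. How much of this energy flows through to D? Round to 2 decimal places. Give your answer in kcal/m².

1041.90 kcal/m²

B: 609300 × 0.1 = 60930 kcal/m²
C: 60930 × 0.09 = 5483.7 kcal/m²
D: 5483.7 × 0.19 = 1041.903 kcal/m²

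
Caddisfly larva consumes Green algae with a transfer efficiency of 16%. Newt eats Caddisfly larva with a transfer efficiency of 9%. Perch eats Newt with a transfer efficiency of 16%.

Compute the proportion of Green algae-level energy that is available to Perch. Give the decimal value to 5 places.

0.00230

Product of link efficiencies: 0.16 × 0.09 × 0.16 = 0.002304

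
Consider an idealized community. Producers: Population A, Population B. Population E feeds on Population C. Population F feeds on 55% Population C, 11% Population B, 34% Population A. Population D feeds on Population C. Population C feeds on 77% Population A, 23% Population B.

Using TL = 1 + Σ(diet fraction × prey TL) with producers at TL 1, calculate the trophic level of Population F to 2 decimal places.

Population C: 1 + (0.77×1 + 0.23×1) = 2
Population D: 1 + 2 = 3
Population E: 1 + 2 = 3
Population F: 1 + (0.55×2 + 0.11×1 + 0.34×1) = 2.55

2.55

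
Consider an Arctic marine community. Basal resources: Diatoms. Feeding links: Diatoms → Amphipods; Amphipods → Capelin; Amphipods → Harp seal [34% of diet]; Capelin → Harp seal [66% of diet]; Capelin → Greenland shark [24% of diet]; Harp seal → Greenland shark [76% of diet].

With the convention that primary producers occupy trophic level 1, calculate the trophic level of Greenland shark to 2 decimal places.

4.50

Amphipods: 1 + 1 = 2
Capelin: 1 + 2 = 3
Harp seal: 1 + (0.34×2 + 0.66×3) = 3.66
Greenland shark: 1 + (0.24×3 + 0.76×3.66) = 4.5016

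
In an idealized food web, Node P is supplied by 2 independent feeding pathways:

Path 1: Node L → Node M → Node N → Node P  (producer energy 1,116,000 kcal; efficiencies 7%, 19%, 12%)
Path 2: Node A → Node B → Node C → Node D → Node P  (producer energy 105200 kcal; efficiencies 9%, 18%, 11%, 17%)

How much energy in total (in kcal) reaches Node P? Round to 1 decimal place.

1813.0 kcal

Path 1: 1116000 × 0.07 × 0.19 × 0.12 = 1781.136 kcal
Path 2: 105200 × 0.09 × 0.18 × 0.11 × 0.17 = 31.869288 kcal
Total at Node P: 1781.136 + 31.869288 = 1813.005288 kcal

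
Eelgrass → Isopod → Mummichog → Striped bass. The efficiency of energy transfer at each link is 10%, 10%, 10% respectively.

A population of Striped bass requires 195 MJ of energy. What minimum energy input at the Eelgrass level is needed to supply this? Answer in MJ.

Cumulative transfer efficiency: 0.1 × 0.1 × 0.1 = 0.001
Eelgrass energy = 195 / 0.001 = 195000 MJ

195000 MJ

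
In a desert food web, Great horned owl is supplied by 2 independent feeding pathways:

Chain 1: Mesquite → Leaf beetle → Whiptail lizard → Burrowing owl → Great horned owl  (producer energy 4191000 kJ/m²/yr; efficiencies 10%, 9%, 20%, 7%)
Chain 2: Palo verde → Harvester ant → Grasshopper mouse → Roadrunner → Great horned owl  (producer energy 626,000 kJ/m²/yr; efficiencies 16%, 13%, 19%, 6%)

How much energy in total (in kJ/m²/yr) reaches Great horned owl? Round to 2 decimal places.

676.50 kJ/m²/yr

Chain 1: 4191000 × 0.1 × 0.09 × 0.2 × 0.07 = 528.066 kJ/m²/yr
Chain 2: 626000 × 0.16 × 0.13 × 0.19 × 0.06 = 148.43712 kJ/m²/yr
Total at Great horned owl: 528.066 + 148.43712 = 676.50312 kJ/m²/yr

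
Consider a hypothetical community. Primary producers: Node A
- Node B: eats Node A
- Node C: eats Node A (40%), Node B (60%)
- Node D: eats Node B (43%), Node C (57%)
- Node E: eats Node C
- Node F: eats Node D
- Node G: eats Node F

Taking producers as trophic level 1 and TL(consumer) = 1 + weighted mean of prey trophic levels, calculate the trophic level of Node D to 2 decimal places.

Node B: 1 + 1 = 2
Node C: 1 + (0.4×1 + 0.6×2) = 2.6
Node D: 1 + (0.43×2 + 0.57×2.6) = 3.342
Node E: 1 + 2.6 = 3.6
Node F: 1 + 3.342 = 4.342
Node G: 1 + 4.342 = 5.342

3.34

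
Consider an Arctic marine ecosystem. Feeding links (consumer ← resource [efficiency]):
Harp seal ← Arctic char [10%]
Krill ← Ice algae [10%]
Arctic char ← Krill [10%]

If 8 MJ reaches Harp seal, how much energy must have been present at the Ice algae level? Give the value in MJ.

Cumulative transfer efficiency: 0.1 × 0.1 × 0.1 = 0.001
Ice algae energy = 8 / 0.001 = 8000 MJ

8000 MJ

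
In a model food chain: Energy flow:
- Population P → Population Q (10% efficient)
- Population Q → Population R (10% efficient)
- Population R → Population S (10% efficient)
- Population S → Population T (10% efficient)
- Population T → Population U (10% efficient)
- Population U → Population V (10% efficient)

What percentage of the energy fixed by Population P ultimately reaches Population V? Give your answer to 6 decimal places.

0.000100%

Product of link efficiencies: 0.1 × 0.1 × 0.1 × 0.1 × 0.1 × 0.1 = 0.000001
As a percentage: 0.000001 × 100 = 0.000100%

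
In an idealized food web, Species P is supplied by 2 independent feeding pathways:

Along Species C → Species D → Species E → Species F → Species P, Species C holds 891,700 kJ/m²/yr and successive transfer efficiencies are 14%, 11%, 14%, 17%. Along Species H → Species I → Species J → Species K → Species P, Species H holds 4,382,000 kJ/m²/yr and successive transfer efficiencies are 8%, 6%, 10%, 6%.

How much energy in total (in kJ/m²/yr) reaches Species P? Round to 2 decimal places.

Via Species C: 891700 × 0.14 × 0.11 × 0.14 × 0.17 = 326.825884 kJ/m²/yr
Via Species H: 4382000 × 0.08 × 0.06 × 0.1 × 0.06 = 126.2016 kJ/m²/yr
Total at Species P: 326.825884 + 126.2016 = 453.027484 kJ/m²/yr

453.03 kJ/m²/yr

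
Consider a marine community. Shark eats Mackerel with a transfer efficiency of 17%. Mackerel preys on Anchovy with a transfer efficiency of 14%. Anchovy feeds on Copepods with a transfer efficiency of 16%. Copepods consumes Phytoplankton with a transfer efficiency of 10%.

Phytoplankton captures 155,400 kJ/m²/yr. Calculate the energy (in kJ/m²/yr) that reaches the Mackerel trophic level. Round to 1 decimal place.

348.1 kJ/m²/yr

Copepods: 155400 × 0.1 = 15540 kJ/m²/yr
Anchovy: 15540 × 0.16 = 2486.4 kJ/m²/yr
Mackerel: 2486.4 × 0.14 = 348.096 kJ/m²/yr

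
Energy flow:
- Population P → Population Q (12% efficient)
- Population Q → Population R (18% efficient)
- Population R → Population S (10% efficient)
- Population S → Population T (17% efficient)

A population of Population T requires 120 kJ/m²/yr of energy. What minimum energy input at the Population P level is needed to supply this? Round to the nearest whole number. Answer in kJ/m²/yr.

326797 kJ/m²/yr

Cumulative transfer efficiency: 0.12 × 0.18 × 0.1 × 0.17 = 0.0003672
Population P energy = 120 / 0.0003672 = 326797 kJ/m²/yr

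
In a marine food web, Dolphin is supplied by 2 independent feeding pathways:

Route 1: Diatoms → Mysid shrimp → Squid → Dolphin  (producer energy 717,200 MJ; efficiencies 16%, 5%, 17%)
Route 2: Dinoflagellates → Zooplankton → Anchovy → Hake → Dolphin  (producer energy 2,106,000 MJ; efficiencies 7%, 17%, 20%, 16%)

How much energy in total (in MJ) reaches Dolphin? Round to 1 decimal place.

1777.4 MJ

Route 1: 717200 × 0.16 × 0.05 × 0.17 = 975.392 MJ
Route 2: 2106000 × 0.07 × 0.17 × 0.2 × 0.16 = 801.9648 MJ
Total at Dolphin: 975.392 + 801.9648 = 1777.3568 MJ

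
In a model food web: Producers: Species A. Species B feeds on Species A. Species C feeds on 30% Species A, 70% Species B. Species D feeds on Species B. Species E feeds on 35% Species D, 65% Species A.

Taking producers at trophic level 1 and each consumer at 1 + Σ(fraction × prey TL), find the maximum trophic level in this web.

3

Species B: 1 + 1 = 2
Species C: 1 + (0.3×1 + 0.7×2) = 2.7
Species D: 1 + 2 = 3
Species E: 1 + (0.35×3 + 0.65×1) = 2.7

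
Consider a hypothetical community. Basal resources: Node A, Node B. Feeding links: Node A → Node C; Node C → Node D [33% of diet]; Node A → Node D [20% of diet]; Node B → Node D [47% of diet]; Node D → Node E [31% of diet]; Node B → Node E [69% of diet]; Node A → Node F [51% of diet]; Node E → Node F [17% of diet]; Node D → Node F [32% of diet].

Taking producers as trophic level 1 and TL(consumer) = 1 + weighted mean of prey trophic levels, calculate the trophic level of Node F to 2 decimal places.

Node C: 1 + 1 = 2
Node D: 1 + (0.33×2 + 0.2×1 + 0.47×1) = 2.33
Node E: 1 + (0.31×2.33 + 0.69×1) = 2.4123
Node F: 1 + (0.51×1 + 0.17×2.4123 + 0.32×2.33) = 2.665691

2.67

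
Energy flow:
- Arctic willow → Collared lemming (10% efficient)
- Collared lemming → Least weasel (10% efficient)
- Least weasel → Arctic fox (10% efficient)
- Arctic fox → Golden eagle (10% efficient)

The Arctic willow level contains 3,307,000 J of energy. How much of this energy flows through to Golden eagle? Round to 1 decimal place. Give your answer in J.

Collared lemming: 3307000 × 0.1 = 330700 J
Least weasel: 330700 × 0.1 = 33070 J
Arctic fox: 33070 × 0.1 = 3307 J
Golden eagle: 3307 × 0.1 = 330.7 J

330.7 J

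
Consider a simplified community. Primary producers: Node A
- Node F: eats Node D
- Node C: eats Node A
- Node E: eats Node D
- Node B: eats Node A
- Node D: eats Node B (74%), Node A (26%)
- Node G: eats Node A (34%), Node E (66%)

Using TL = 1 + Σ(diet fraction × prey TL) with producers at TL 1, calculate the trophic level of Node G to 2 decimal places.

Node B: 1 + 1 = 2
Node C: 1 + 1 = 2
Node D: 1 + (0.74×2 + 0.26×1) = 2.74
Node E: 1 + 2.74 = 3.74
Node F: 1 + 2.74 = 3.74
Node G: 1 + (0.34×1 + 0.66×3.74) = 3.8084

3.81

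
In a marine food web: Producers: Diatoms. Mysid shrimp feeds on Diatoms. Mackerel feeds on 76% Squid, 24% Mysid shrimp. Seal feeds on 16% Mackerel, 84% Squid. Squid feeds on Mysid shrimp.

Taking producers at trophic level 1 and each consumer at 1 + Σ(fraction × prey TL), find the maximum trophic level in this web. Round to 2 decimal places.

4.12

Mysid shrimp: 1 + 1 = 2
Squid: 1 + 2 = 3
Mackerel: 1 + (0.76×3 + 0.24×2) = 3.76
Seal: 1 + (0.16×3.76 + 0.84×3) = 4.1216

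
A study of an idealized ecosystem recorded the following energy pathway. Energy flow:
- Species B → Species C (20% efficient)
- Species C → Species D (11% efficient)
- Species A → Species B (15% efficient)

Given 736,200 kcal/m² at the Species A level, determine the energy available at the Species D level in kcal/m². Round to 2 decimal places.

Species B: 736200 × 0.15 = 110430 kcal/m²
Species C: 110430 × 0.2 = 22086 kcal/m²
Species D: 22086 × 0.11 = 2429.46 kcal/m²

2429.46 kcal/m²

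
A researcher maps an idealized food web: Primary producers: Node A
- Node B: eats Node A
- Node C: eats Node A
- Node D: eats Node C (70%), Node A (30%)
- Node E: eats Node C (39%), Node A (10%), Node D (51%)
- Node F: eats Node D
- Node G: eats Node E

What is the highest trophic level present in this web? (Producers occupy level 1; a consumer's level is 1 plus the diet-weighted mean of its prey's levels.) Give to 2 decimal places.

4.26

Node B: 1 + 1 = 2
Node C: 1 + 1 = 2
Node D: 1 + (0.7×2 + 0.3×1) = 2.7
Node E: 1 + (0.39×2 + 0.1×1 + 0.51×2.7) = 3.257
Node F: 1 + 2.7 = 3.7
Node G: 1 + 3.257 = 4.257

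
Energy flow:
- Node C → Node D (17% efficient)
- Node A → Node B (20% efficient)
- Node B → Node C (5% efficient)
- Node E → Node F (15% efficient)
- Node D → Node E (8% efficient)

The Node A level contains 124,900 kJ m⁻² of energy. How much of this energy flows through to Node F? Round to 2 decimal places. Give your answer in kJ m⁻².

2.55 kJ m⁻²

Node B: 124900 × 0.2 = 24980 kJ m⁻²
Node C: 24980 × 0.05 = 1249 kJ m⁻²
Node D: 1249 × 0.17 = 212.33 kJ m⁻²
Node E: 212.33 × 0.08 = 16.9864 kJ m⁻²
Node F: 16.9864 × 0.15 = 2.54796 kJ m⁻²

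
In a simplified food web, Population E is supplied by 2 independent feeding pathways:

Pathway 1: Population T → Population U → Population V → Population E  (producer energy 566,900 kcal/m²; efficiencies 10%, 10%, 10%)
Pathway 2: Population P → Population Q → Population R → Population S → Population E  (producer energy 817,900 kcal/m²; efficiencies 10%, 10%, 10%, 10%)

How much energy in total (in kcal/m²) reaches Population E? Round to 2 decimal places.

648.69 kcal/m²

Pathway 1: 566900 × 0.1 × 0.1 × 0.1 = 566.9 kcal/m²
Pathway 2: 817900 × 0.1 × 0.1 × 0.1 × 0.1 = 81.79 kcal/m²
Total at Population E: 566.9 + 81.79 = 648.69 kcal/m²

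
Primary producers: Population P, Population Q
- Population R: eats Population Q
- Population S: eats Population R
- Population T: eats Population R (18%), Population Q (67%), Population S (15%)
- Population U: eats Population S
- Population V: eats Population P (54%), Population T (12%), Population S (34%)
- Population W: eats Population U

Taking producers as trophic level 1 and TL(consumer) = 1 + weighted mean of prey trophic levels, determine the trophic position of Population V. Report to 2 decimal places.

2.86

Population R: 1 + 1 = 2
Population S: 1 + 2 = 3
Population T: 1 + (0.18×2 + 0.67×1 + 0.15×3) = 2.48
Population U: 1 + 3 = 4
Population V: 1 + (0.54×1 + 0.12×2.48 + 0.34×3) = 2.8576
Population W: 1 + 4 = 5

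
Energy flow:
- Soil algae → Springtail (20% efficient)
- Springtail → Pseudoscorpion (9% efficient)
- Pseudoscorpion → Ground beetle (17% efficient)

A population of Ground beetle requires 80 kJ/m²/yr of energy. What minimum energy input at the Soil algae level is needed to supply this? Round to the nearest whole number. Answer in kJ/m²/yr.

26144 kJ/m²/yr

Cumulative transfer efficiency: 0.2 × 0.09 × 0.17 = 0.00306
Soil algae energy = 80 / 0.00306 = 26144 kJ/m²/yr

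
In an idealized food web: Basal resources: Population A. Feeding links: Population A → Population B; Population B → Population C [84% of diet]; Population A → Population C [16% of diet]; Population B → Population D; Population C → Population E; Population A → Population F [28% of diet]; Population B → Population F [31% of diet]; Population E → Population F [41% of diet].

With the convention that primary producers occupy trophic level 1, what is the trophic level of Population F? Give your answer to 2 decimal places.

Population B: 1 + 1 = 2
Population C: 1 + (0.84×2 + 0.16×1) = 2.84
Population D: 1 + 2 = 3
Population E: 1 + 2.84 = 3.84
Population F: 1 + (0.28×1 + 0.31×2 + 0.41×3.84) = 3.4744

3.47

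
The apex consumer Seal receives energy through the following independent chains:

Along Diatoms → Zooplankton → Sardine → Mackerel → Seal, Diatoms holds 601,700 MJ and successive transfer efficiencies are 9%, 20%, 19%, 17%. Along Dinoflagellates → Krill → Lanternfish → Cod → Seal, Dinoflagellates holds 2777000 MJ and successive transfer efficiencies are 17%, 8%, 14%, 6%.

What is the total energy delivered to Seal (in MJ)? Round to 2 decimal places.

Via Diatoms: 601700 × 0.09 × 0.2 × 0.19 × 0.17 = 349.82838 MJ
Via Dinoflagellates: 2777000 × 0.17 × 0.08 × 0.14 × 0.06 = 317.24448 MJ
Total at Seal: 349.82838 + 317.24448 = 667.07286 MJ

667.07 MJ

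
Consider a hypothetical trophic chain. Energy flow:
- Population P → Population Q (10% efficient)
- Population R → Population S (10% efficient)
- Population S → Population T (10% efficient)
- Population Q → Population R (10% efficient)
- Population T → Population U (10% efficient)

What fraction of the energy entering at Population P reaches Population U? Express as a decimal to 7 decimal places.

Product of link efficiencies: 0.1 × 0.1 × 0.1 × 0.1 × 0.1 = 0.00001

0.0000100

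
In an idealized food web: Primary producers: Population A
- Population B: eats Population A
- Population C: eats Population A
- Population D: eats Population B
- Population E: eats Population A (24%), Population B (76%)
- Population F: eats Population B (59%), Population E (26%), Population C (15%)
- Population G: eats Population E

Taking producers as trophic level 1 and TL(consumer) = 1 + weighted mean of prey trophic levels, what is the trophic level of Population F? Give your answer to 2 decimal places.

Population B: 1 + 1 = 2
Population C: 1 + 1 = 2
Population D: 1 + 2 = 3
Population E: 1 + (0.24×1 + 0.76×2) = 2.76
Population F: 1 + (0.59×2 + 0.26×2.76 + 0.15×2) = 3.1976
Population G: 1 + 2.76 = 3.76

3.20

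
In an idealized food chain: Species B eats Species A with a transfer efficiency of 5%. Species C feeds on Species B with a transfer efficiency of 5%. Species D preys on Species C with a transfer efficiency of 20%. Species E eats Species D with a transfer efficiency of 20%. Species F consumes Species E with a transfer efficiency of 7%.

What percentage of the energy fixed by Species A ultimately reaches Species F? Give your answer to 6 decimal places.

Product of link efficiencies: 0.05 × 0.05 × 0.2 × 0.2 × 0.07 = 0.000007
As a percentage: 0.000007 × 100 = 0.000700%

0.000700%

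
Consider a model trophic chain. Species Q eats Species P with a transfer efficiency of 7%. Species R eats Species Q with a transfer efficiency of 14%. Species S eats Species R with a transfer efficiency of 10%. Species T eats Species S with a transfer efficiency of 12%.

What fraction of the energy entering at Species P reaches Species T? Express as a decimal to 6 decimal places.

0.000118

Product of link efficiencies: 0.07 × 0.14 × 0.1 × 0.12 = 0.0001176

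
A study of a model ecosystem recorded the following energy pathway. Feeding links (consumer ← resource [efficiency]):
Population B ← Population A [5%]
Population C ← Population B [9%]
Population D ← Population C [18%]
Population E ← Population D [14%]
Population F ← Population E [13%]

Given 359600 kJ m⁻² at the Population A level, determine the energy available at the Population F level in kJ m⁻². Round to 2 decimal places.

Population B: 359600 × 0.05 = 17980 kJ m⁻²
Population C: 17980 × 0.09 = 1618.2 kJ m⁻²
Population D: 1618.2 × 0.18 = 291.276 kJ m⁻²
Population E: 291.276 × 0.14 = 40.77864 kJ m⁻²
Population F: 40.77864 × 0.13 = 5.3012232 kJ m⁻²

5.30 kJ m⁻²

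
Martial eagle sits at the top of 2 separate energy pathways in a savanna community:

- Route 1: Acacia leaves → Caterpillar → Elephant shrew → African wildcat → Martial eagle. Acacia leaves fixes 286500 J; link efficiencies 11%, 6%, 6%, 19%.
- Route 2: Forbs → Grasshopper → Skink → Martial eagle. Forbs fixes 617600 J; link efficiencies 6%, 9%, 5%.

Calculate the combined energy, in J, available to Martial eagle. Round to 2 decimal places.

Route 1: 286500 × 0.11 × 0.06 × 0.06 × 0.19 = 21.55626 J
Route 2: 617600 × 0.06 × 0.09 × 0.05 = 166.752 J
Total at Martial eagle: 21.55626 + 166.752 = 188.30826 J

188.31 J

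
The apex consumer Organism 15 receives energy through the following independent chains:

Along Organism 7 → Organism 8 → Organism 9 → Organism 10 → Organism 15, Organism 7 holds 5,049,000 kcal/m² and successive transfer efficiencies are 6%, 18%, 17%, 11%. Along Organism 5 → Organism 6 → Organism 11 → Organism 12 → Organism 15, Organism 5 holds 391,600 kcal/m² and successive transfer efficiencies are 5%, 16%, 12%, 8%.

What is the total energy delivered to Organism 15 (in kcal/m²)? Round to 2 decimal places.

1049.77 kcal/m²

Via Organism 7: 5049000 × 0.06 × 0.18 × 0.17 × 0.11 = 1019.69604 kcal/m²
Via Organism 5: 391600 × 0.05 × 0.16 × 0.12 × 0.08 = 30.07488 kcal/m²
Total at Organism 15: 1019.69604 + 30.07488 = 1049.77092 kcal/m²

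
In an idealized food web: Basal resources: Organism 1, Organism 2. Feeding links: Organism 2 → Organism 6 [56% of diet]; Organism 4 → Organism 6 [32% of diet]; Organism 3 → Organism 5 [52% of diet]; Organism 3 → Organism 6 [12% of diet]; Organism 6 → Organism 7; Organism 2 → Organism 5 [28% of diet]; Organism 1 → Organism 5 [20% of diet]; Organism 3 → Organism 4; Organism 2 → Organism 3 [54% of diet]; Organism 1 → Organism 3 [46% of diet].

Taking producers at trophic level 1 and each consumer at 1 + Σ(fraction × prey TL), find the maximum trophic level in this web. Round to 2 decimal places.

3.76

Organism 3: 1 + (0.54×1 + 0.46×1) = 2
Organism 4: 1 + 2 = 3
Organism 5: 1 + (0.28×1 + 0.2×1 + 0.52×2) = 2.52
Organism 6: 1 + (0.56×1 + 0.12×2 + 0.32×3) = 2.76
Organism 7: 1 + 2.76 = 3.76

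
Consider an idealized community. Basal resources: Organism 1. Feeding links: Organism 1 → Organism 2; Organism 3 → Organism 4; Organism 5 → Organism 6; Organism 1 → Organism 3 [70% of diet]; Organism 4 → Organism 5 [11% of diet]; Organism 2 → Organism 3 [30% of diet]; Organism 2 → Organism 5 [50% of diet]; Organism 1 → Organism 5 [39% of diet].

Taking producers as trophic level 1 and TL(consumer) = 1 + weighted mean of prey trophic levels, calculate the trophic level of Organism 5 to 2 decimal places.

2.75

Organism 2: 1 + 1 = 2
Organism 3: 1 + (0.3×2 + 0.7×1) = 2.3
Organism 4: 1 + 2.3 = 3.3
Organism 5: 1 + (0.39×1 + 0.5×2 + 0.11×3.3) = 2.753
Organism 6: 1 + 2.753 = 3.753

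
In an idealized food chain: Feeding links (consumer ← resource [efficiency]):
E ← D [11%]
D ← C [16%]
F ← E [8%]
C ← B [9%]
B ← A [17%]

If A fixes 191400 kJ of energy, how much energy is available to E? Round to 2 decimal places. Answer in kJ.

51.54 kJ

B: 191400 × 0.17 = 32538 kJ
C: 32538 × 0.09 = 2928.42 kJ
D: 2928.42 × 0.16 = 468.5472 kJ
E: 468.5472 × 0.11 = 51.540192 kJ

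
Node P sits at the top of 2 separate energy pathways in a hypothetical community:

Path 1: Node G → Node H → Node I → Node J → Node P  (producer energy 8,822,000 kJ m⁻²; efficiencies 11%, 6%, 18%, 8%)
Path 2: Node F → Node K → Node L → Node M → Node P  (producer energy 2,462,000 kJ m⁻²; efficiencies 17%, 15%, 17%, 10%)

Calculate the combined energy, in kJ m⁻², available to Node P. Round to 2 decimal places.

1905.72 kJ m⁻²

Path 1: 8822000 × 0.11 × 0.06 × 0.18 × 0.08 = 838.44288 kJ m⁻²
Path 2: 2462000 × 0.17 × 0.15 × 0.17 × 0.1 = 1067.277 kJ m⁻²
Total at Node P: 838.44288 + 1067.277 = 1905.71988 kJ m⁻²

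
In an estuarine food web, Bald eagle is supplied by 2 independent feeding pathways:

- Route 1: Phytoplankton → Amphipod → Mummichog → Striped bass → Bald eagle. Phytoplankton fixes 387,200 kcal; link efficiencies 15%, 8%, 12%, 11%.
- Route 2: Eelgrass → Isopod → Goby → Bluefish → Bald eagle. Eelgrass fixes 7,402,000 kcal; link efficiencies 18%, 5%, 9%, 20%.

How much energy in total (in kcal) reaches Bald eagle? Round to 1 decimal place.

Route 1: 387200 × 0.15 × 0.08 × 0.12 × 0.11 = 61.33248 kcal
Route 2: 7402000 × 0.18 × 0.05 × 0.09 × 0.2 = 1199.124 kcal
Total at Bald eagle: 61.33248 + 1199.124 = 1260.45648 kcal

1260.5 kcal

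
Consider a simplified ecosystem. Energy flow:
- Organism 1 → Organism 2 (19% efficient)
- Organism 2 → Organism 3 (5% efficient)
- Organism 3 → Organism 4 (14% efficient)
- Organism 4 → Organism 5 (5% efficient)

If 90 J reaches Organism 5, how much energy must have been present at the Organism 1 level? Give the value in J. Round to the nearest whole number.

Cumulative transfer efficiency: 0.19 × 0.05 × 0.14 × 0.05 = 0.0000665
Organism 1 energy = 90 / 0.0000665 = 1353383 J

1353383 J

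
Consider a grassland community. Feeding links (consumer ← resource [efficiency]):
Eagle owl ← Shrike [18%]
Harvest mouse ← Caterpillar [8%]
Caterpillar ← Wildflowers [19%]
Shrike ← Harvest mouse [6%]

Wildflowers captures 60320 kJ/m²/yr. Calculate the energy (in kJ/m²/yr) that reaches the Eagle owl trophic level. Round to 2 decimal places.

Caterpillar: 60320 × 0.19 = 11460.8 kJ/m²/yr
Harvest mouse: 11460.8 × 0.08 = 916.864 kJ/m²/yr
Shrike: 916.864 × 0.06 = 55.01184 kJ/m²/yr
Eagle owl: 55.01184 × 0.18 = 9.9021312 kJ/m²/yr

9.90 kJ/m²/yr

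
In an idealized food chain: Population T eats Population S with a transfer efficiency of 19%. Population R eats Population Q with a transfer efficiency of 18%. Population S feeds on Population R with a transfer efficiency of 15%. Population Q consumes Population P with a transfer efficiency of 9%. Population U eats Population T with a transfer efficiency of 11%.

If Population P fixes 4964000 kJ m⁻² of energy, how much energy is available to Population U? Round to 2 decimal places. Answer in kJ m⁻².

252.11 kJ m⁻²

Population Q: 4964000 × 0.09 = 446760 kJ m⁻²
Population R: 446760 × 0.18 = 80416.8 kJ m⁻²
Population S: 80416.8 × 0.15 = 12062.52 kJ m⁻²
Population T: 12062.52 × 0.19 = 2291.8788 kJ m⁻²
Population U: 2291.8788 × 0.11 = 252.106668 kJ m⁻²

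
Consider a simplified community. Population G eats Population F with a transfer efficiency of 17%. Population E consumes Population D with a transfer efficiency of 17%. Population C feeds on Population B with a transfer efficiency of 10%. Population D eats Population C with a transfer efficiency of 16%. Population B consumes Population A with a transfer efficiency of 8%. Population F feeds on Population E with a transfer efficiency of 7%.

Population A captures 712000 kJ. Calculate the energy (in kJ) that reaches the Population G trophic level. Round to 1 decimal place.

1.8 kJ

Population B: 712000 × 0.08 = 56960 kJ
Population C: 56960 × 0.1 = 5696 kJ
Population D: 5696 × 0.16 = 911.36 kJ
Population E: 911.36 × 0.17 = 154.9312 kJ
Population F: 154.9312 × 0.07 = 10.845184 kJ
Population G: 10.845184 × 0.17 = 1.84368128 kJ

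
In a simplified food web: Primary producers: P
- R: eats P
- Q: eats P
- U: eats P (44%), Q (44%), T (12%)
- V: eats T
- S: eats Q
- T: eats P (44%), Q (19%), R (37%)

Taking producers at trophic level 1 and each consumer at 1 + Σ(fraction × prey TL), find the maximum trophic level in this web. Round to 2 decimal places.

Q: 1 + 1 = 2
R: 1 + 1 = 2
S: 1 + 2 = 3
T: 1 + (0.44×1 + 0.19×2 + 0.37×2) = 2.56
U: 1 + (0.44×1 + 0.44×2 + 0.12×2.56) = 2.6272
V: 1 + 2.56 = 3.56

3.56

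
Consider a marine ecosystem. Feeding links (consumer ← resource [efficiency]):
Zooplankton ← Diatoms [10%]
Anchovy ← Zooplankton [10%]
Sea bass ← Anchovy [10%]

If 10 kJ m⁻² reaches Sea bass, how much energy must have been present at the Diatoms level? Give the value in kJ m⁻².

10000 kJ m⁻²

Cumulative transfer efficiency: 0.1 × 0.1 × 0.1 = 0.001
Diatoms energy = 10 / 0.001 = 10000 kJ m⁻²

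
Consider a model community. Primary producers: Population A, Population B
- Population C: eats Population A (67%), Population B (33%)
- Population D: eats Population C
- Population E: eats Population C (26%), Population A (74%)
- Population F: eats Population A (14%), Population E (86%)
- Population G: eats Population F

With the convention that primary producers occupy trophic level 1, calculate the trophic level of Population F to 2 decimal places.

Population C: 1 + (0.67×1 + 0.33×1) = 2
Population D: 1 + 2 = 3
Population E: 1 + (0.26×2 + 0.74×1) = 2.26
Population F: 1 + (0.14×1 + 0.86×2.26) = 3.0836
Population G: 1 + 3.0836 = 4.0836

3.08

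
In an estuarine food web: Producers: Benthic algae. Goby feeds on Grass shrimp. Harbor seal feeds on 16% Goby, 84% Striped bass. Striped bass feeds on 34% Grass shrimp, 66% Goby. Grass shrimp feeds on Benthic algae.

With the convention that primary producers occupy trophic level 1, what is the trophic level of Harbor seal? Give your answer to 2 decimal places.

Grass shrimp: 1 + 1 = 2
Goby: 1 + 2 = 3
Striped bass: 1 + (0.34×2 + 0.66×3) = 3.66
Harbor seal: 1 + (0.16×3 + 0.84×3.66) = 4.5544

4.55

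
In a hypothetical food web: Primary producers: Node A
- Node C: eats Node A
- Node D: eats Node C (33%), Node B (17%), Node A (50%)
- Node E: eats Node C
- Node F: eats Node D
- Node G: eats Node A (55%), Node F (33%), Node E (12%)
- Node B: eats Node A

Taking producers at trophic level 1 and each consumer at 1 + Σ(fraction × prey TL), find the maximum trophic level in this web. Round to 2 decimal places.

Node B: 1 + 1 = 2
Node C: 1 + 1 = 2
Node D: 1 + (0.33×2 + 0.17×2 + 0.5×1) = 2.5
Node E: 1 + 2 = 3
Node F: 1 + 2.5 = 3.5
Node G: 1 + (0.55×1 + 0.33×3.5 + 0.12×3) = 3.065

3.50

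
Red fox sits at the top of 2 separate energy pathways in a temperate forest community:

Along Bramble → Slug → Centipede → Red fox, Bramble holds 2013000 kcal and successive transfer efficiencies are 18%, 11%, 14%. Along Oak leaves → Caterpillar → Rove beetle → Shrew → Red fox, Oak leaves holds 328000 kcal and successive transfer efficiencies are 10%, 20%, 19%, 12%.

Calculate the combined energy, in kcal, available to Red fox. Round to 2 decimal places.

Via Bramble: 2013000 × 0.18 × 0.11 × 0.14 = 5580.036 kcal
Via Oak leaves: 328000 × 0.1 × 0.2 × 0.19 × 0.12 = 149.568 kcal
Total at Red fox: 5580.036 + 149.568 = 5729.604 kcal

5729.60 kcal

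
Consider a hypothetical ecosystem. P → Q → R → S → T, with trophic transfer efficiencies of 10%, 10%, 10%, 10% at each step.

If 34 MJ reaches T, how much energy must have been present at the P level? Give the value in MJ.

Cumulative transfer efficiency: 0.1 × 0.1 × 0.1 × 0.1 = 0.0001
P energy = 34 / 0.0001 = 340000 MJ

340000 MJ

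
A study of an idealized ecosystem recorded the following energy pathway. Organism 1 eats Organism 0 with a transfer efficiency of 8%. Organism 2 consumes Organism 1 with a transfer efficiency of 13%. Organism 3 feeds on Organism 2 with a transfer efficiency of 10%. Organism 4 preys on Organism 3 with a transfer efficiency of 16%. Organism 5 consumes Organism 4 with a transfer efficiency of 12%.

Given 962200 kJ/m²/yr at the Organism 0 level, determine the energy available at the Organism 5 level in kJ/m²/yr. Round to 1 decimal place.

Organism 1: 962200 × 0.08 = 76976 kJ/m²/yr
Organism 2: 76976 × 0.13 = 10006.88 kJ/m²/yr
Organism 3: 10006.88 × 0.1 = 1000.688 kJ/m²/yr
Organism 4: 1000.688 × 0.16 = 160.11008 kJ/m²/yr
Organism 5: 160.11008 × 0.12 = 19.2132096 kJ/m²/yr

19.2 kJ/m²/yr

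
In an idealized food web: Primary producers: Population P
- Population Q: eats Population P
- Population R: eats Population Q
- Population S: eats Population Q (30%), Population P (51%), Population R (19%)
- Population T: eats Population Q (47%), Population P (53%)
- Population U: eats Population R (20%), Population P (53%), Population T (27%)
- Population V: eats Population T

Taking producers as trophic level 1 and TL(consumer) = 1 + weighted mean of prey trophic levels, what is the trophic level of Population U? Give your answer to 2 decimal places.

Population Q: 1 + 1 = 2
Population R: 1 + 2 = 3
Population S: 1 + (0.3×2 + 0.51×1 + 0.19×3) = 2.68
Population T: 1 + (0.47×2 + 0.53×1) = 2.47
Population U: 1 + (0.2×3 + 0.53×1 + 0.27×2.47) = 2.7969
Population V: 1 + 2.47 = 3.47

2.80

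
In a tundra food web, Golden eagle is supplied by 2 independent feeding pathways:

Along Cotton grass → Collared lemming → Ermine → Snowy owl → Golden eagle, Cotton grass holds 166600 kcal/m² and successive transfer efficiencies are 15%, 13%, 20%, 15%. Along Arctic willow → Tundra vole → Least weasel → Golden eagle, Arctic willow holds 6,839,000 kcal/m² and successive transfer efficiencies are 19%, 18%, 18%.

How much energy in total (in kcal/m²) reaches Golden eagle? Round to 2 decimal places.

Via Cotton grass: 166600 × 0.15 × 0.13 × 0.2 × 0.15 = 97.461 kcal/m²
Via Arctic willow: 6839000 × 0.19 × 0.18 × 0.18 = 42100.884 kcal/m²
Total at Golden eagle: 97.461 + 42100.884 = 42198.345 kcal/m²

42198.35 kcal/m²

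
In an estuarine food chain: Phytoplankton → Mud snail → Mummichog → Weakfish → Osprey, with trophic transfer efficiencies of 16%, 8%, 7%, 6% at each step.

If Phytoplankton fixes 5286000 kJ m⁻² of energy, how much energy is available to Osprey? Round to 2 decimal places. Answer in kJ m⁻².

Mud snail: 5286000 × 0.16 = 845760 kJ m⁻²
Mummichog: 845760 × 0.08 = 67660.8 kJ m⁻²
Weakfish: 67660.8 × 0.07 = 4736.256 kJ m⁻²
Osprey: 4736.256 × 0.06 = 284.17536 kJ m⁻²

284.18 kJ m⁻²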